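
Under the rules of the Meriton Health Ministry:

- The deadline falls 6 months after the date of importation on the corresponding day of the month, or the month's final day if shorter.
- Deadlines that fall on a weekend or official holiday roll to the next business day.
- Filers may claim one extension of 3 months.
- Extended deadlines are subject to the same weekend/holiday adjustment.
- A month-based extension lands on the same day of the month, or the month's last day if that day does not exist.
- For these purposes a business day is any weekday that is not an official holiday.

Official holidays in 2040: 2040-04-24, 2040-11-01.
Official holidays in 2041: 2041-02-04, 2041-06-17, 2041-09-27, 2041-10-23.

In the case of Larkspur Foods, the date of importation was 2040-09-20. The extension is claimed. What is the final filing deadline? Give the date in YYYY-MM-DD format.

6 months from 2040-09-20 is 2041-03-20.
2041-03-20 (Wednesday) is already a business day.
Applying the 3 months extension: 3 months after 2041-03-20 is 2041-06-20.
2041-06-20 (Thursday) is already a business day.
The final due date is 2041-06-20.

2041-06-20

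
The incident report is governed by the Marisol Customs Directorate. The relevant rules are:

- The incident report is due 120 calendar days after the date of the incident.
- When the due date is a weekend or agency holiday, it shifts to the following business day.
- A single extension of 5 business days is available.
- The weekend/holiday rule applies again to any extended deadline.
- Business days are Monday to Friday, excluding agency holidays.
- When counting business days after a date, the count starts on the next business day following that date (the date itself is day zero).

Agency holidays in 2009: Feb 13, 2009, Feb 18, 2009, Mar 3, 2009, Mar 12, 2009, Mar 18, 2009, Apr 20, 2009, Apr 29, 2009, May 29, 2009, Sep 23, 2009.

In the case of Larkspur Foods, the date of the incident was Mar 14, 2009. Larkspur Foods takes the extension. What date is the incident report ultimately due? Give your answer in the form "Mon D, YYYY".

120 calendar days after Mar 14, 2009 is Jul 12, 2009.
Jul 12, 2009 is a Sunday; the next business day is Jul 13, 2009 (Monday).
Applying the 5-business-day extension: 5 business days after Jul 13, 2009 is Jul 20, 2009.
Jul 20, 2009 falls on a Monday, which is a business day, so no adjustment is needed.
The final due date is Jul 20, 2009.

Jul 20, 2009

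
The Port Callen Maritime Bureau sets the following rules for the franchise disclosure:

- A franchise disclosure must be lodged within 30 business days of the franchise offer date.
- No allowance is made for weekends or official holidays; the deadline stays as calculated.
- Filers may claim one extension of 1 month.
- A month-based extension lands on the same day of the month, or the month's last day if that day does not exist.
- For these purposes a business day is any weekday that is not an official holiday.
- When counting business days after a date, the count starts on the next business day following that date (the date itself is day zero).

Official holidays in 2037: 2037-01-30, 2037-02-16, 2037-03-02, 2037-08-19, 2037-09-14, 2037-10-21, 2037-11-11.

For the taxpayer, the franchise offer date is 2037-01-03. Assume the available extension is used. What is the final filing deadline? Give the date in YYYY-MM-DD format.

2037-03-17

30 business days after 2037-01-03, excluding weekends and holidays, is 2037-02-17.
2037-02-17 falls on a Tuesday. The rules make no weekend/holiday allowance, so it remains 2037-02-17.
The 1 month extension carries 2037-02-17 to 2037-03-17.
2037-03-17 is a Tuesday; no weekend or holiday adjustment applies.
Final deadline: 2037-03-17.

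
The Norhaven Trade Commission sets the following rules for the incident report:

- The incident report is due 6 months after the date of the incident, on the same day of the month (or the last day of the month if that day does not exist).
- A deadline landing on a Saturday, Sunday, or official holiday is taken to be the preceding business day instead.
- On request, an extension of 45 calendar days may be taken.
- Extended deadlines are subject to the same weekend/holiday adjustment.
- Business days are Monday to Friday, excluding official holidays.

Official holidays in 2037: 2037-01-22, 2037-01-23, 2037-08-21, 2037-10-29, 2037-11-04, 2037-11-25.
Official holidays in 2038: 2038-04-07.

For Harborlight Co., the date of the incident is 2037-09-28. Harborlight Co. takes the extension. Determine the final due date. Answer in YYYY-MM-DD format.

6 months after 2037-09-28, on the same day of the month, is 2038-03-28.
2038-03-28 falls on a Sunday. Rolling to the preceding business day gives 2038-03-26, a Friday.
The 45-calendar-day extension moves the deadline from 2038-03-26 to 2038-05-10.
2038-05-10 is a Monday and not a listed holiday, so it stands.
So the filing is due 2038-05-10.

2038-05-10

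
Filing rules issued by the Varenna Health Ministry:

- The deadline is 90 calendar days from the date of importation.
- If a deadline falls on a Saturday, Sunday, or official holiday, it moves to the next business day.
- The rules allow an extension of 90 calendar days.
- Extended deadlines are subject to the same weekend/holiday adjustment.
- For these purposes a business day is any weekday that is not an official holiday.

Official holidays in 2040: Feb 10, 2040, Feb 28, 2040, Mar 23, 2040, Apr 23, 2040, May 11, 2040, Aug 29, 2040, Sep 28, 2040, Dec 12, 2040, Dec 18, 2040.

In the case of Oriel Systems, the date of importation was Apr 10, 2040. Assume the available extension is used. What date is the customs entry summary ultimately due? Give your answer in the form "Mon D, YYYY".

From Apr 10, 2040, 90 calendar days later is Jul 9, 2040.
Jul 9, 2040 is a Monday and not a listed holiday, so it stands.
The 90-calendar-day extension moves the deadline from Jul 9, 2040 to Oct 7, 2040.
Oct 7, 2040 is a Sunday; the next business day is Oct 8, 2040 (Monday).
Deadline: Oct 8, 2040.

Oct 8, 2040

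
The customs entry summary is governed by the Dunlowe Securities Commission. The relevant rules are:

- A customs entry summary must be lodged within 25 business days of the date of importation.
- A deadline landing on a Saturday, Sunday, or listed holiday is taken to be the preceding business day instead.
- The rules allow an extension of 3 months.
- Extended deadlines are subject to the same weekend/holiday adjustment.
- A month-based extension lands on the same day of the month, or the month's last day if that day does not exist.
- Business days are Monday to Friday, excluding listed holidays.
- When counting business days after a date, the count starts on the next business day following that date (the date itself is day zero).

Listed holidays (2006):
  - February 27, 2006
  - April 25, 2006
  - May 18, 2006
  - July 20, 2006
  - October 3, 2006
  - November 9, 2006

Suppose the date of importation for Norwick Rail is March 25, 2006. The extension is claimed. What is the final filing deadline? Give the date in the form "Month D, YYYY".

25 business days after March 25, 2006, excluding weekends and holidays, is May 1, 2006.
May 1, 2006 (Monday) is already a business day.
The 3 months extension carries May 1, 2006 to August 1, 2006.
August 1, 2006 is a Tuesday and not a listed holiday, so it stands.
Final deadline: August 1, 2006.

August 1, 2006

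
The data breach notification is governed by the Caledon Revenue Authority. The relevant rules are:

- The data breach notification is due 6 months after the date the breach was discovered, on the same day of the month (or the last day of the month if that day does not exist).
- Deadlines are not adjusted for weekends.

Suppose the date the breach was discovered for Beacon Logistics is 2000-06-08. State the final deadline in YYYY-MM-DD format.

2000-12-08

6 months from 2000-06-08 is 2000-12-08.
2000-12-08 is a Friday; no weekend or holiday adjustment applies.
Final deadline: 2000-12-08.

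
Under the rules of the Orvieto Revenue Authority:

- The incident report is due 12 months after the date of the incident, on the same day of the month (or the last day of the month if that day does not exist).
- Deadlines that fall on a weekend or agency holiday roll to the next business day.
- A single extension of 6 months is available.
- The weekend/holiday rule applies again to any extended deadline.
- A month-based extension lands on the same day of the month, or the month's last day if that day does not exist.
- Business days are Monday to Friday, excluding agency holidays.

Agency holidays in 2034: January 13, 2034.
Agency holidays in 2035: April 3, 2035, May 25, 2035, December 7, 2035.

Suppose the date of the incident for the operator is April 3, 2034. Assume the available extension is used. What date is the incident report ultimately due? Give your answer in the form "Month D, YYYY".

October 4, 2035

12 months after April 3, 2034, on the same day of the month, is April 3, 2035.
April 3, 2035 is a listed holiday, so it moves to the next business day, April 4, 2035 (Wednesday).
Add 6 months to April 4, 2035: October 4, 2035.
October 4, 2035 is a Thursday and not a listed holiday, so it stands.
The final due date is October 4, 2035.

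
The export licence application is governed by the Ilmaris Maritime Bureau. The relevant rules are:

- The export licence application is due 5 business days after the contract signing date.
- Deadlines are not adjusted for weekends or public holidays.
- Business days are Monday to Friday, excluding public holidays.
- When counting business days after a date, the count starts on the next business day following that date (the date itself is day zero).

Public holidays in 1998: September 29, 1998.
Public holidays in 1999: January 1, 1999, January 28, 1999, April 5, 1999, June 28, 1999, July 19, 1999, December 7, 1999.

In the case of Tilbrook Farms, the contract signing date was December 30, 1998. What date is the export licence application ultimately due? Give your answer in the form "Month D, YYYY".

January 7, 1999

5 business days after December 30, 1998, excluding weekends and holidays, is January 7, 1999.
January 7, 1999 is a Thursday; no weekend or holiday adjustment applies.
The final due date is January 7, 1999.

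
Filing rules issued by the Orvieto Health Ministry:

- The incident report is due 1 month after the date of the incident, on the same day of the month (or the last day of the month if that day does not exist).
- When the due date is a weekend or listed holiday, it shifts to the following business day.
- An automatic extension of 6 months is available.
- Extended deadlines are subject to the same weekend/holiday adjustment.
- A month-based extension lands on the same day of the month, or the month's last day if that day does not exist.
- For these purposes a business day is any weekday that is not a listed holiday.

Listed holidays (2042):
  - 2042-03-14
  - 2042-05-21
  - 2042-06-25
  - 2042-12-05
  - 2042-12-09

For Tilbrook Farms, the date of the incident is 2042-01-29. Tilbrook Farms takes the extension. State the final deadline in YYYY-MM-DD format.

2042-08-28

Moving 1 month forward from 2042-01-29 on the corresponding day gives 2042-02-28 (day 29 does not exist in February, so the month's last day is used).
Since 2042-02-28 is a Friday and not a holiday, the date is unchanged.
Add 6 months to 2042-02-28: 2042-08-28.
2042-08-28 falls on a Thursday, which is a business day, so no adjustment is needed.
So the filing is due 2042-08-28.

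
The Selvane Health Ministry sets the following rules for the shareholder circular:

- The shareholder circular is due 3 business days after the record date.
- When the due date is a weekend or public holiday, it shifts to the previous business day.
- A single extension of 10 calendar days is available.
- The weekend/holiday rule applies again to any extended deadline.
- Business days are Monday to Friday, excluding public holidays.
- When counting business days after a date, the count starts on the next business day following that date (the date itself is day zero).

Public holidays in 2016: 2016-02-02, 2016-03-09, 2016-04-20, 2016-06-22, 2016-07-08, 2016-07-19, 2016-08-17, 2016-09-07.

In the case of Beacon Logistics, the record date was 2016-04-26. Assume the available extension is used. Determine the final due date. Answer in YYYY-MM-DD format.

3 business days after 2016-04-26, excluding weekends and holidays, is 2016-04-29.
2016-04-29 (Friday) is already a business day.
Applying the 10-calendar-day extension: 2016-04-29 + 10 days = 2016-05-09.
2016-05-09 (Monday) is already a business day.
So the filing is due 2016-05-09.

2016-05-09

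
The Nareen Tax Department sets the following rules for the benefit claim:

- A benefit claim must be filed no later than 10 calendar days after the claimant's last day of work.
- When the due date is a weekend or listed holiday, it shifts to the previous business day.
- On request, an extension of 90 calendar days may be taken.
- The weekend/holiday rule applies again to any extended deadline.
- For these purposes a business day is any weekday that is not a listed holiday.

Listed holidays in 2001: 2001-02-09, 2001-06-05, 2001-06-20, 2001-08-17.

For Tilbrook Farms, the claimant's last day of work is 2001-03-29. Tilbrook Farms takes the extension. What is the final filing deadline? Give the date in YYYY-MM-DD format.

2001-07-05

10 calendar days after 2001-03-29 is 2001-04-08.
2001-04-08 falls on a Sunday. Rolling to the preceding business day gives 2001-04-06, a Friday.
The 90-calendar-day extension moves the deadline from 2001-04-06 to 2001-07-05.
2001-07-05 (Thursday) is already a business day.
So the filing is due 2001-07-05.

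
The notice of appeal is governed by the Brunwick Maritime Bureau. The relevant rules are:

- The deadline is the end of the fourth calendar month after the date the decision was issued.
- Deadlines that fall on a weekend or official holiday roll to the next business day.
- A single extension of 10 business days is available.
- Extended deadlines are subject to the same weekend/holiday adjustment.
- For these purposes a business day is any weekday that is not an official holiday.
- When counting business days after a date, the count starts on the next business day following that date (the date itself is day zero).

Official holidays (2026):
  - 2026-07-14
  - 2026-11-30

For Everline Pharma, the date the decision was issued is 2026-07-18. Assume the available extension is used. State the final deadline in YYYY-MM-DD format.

2026-12-15

The fourth month after 2026-07-18 is November 2026, whose last day is 2026-11-30.
2026-11-30 falls on a listed holiday. Rolling to the next business day gives 2026-12-01, a Tuesday.
Counting 10 further business days from 2026-12-01 reaches 2026-12-15.
2026-12-15 is a Tuesday and not a listed holiday, so it stands.
Final deadline: 2026-12-15.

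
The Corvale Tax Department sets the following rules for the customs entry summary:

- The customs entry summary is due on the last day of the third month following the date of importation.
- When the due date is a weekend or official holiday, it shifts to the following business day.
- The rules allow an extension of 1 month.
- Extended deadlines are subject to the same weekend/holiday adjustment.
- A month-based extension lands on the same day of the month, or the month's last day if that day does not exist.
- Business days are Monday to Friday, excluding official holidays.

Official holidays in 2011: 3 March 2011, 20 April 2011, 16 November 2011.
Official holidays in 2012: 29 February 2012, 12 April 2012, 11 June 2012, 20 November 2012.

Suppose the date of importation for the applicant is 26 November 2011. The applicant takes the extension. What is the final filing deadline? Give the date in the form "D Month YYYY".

2 April 2012

3 months after 26 November 2011 falls in February 2012; the last day of that month is 29 February 2012.
Because 29 February 2012 is a listed holiday, the deadline becomes 1 March 2012 (Thursday).
Add 1 month to 1 March 2012: 1 April 2012.
1 April 2012 is a Sunday, so it moves to the next business day, 2 April 2012 (Monday).
The final due date is 2 April 2012.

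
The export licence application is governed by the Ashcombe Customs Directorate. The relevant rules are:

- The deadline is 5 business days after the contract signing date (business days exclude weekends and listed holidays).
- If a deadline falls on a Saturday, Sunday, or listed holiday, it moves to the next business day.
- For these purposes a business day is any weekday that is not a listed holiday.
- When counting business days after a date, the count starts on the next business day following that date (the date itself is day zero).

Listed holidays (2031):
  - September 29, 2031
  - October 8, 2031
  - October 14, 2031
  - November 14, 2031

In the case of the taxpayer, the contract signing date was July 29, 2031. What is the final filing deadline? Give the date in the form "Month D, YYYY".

Starting the day after July 29, 2031 and counting 5 business days lands on August 5, 2031.
August 5, 2031 (Tuesday) is already a business day.
Deadline: August 5, 2031.

August 5, 2031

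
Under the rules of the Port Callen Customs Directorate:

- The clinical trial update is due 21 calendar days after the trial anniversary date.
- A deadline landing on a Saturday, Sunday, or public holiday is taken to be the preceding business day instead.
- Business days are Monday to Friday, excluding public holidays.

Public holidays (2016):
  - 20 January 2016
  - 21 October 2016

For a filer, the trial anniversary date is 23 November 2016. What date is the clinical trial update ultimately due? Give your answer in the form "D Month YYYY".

Trigger date 23 November 2016 + 21 calendar days = 14 December 2016.
Since 14 December 2016 is a Wednesday and not a holiday, the date is unchanged.
Final deadline: 14 December 2016.

14 December 2016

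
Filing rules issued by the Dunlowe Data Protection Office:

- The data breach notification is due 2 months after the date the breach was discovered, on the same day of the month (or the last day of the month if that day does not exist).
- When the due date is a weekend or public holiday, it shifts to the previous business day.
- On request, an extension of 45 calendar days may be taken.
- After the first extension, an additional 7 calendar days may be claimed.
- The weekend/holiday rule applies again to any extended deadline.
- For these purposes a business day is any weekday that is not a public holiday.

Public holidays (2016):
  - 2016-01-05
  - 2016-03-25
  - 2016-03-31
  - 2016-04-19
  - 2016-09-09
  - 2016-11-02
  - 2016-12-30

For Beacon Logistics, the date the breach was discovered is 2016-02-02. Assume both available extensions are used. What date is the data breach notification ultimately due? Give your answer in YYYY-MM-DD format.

2 months from 2016-02-02 is 2016-04-02.
2016-04-02 is a Saturday; the preceding business day is 2016-04-01 (Friday).
With the 45-day extension, 2016-04-01 becomes 2016-05-16.
2016-05-16 (Monday) is already a business day.
With the 7-day extension, 2016-05-16 becomes 2016-05-23.
2016-05-23 is a Monday and not a listed holiday, so it stands.
The final due date is 2016-05-23.

2016-05-23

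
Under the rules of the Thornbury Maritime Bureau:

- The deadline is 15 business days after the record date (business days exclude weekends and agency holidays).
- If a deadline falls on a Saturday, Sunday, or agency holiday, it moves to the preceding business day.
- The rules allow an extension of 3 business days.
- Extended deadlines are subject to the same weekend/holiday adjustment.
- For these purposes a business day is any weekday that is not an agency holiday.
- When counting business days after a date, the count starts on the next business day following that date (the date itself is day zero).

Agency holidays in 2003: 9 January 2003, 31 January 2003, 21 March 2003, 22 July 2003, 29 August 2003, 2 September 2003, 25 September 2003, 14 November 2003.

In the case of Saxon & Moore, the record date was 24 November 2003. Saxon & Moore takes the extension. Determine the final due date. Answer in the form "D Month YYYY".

Counting 15 business days after 24 November 2003 (skipping weekends and listed holidays) reaches 15 December 2003.
15 December 2003 is a Monday and not a listed holiday, so it stands.
Counting 3 further business days from 15 December 2003 reaches 18 December 2003.
18 December 2003 (Thursday) is already a business day.
Final deadline: 18 December 2003.

18 December 2003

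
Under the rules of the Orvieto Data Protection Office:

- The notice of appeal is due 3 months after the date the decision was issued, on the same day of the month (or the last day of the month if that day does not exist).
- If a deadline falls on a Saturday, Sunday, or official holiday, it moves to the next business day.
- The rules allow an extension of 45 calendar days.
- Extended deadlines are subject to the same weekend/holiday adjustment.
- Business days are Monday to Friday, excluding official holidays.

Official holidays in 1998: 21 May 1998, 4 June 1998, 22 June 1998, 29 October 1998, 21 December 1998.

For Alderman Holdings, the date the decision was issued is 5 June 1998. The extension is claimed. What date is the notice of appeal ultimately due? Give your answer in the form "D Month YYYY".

3 months from 5 June 1998 is 5 September 1998.
5 September 1998 is a Saturday, so it moves to the next business day, 7 September 1998 (Monday).
The 45-calendar-day extension moves the deadline from 7 September 1998 to 22 October 1998.
22 October 1998 (Thursday) is already a business day.
Deadline: 22 October 1998.

22 October 1998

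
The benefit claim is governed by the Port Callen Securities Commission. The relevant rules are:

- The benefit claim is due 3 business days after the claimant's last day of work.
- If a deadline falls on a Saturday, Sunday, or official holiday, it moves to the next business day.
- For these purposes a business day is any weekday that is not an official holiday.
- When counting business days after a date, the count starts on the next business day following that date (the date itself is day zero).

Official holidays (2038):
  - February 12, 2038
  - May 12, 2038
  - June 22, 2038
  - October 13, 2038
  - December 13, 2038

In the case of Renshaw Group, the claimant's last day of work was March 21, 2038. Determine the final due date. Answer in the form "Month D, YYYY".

March 24, 2038

Counting 3 business days after March 21, 2038 (skipping weekends and listed holidays) reaches March 24, 2038.
Since March 24, 2038 is a Wednesday and not a holiday, the date is unchanged.
Deadline: March 24, 2038.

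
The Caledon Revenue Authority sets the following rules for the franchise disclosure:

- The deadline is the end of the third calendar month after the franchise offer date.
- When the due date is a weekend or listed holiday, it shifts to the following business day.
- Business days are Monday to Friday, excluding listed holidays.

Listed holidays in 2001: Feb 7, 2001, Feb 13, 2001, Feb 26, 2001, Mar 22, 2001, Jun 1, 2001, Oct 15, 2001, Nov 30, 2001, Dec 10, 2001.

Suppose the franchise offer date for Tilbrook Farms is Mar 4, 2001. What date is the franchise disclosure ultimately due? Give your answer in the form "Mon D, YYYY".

Jul 2, 2001

3 months after Mar 4, 2001 falls in June 2001; the last day of that month is Jun 30, 2001.
Jun 30, 2001 is a Saturday, so it moves to the next business day, Jul 2, 2001 (Monday).
The final due date is Jul 2, 2001.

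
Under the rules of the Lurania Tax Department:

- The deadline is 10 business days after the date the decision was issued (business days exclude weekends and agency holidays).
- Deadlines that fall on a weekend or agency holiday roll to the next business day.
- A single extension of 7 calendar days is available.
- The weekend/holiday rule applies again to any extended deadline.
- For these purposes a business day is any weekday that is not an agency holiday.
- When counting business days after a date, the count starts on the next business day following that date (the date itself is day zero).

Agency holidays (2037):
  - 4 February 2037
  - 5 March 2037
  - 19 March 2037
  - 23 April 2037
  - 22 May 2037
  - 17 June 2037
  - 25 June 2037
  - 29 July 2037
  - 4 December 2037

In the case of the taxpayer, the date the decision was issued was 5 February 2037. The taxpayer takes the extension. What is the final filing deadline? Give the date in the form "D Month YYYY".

10 business days after 5 February 2037, excluding weekends and holidays, is 19 February 2037.
19 February 2037 (Thursday) is already a business day.
Add the 7 calendar-day extension to 19 February 2037: 26 February 2037.
26 February 2037 (Thursday) is already a business day.
Deadline: 26 February 2037.

26 February 2037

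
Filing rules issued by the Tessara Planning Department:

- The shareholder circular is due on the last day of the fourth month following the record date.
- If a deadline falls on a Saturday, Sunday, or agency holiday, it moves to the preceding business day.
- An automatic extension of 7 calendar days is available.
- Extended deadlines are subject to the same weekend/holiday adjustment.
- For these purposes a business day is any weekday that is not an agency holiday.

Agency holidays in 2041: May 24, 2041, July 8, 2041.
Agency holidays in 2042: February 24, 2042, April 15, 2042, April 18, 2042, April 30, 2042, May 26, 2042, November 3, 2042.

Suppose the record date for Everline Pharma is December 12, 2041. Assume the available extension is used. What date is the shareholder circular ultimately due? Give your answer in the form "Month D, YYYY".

4 months after December 12, 2041 falls in April 2042; the last day of that month is April 30, 2042.
April 30, 2042 is a listed holiday; the preceding business day is April 29, 2042 (Tuesday).
Applying the 7-calendar-day extension: April 29, 2042 + 7 days = May 6, 2042.
May 6, 2042 (Tuesday) is already a business day.
Final deadline: May 6, 2042.

May 6, 2042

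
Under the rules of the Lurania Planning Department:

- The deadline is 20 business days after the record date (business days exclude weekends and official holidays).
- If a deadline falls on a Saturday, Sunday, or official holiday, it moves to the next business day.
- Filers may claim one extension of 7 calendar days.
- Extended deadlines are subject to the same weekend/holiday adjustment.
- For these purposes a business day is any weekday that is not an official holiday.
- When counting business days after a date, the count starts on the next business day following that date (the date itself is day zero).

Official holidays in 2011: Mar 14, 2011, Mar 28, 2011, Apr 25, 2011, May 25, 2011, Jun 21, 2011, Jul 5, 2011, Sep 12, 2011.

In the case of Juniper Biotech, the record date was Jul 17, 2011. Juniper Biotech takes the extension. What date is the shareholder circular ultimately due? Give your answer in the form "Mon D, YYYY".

Aug 19, 2011

Counting 20 business days after Jul 17, 2011 (skipping weekends and listed holidays) reaches Aug 12, 2011.
Aug 12, 2011 is a Friday and not a listed holiday, so it stands.
With the 7-day extension, Aug 12, 2011 becomes Aug 19, 2011.
Aug 19, 2011 (Friday) is already a business day.
Final deadline: Aug 19, 2011.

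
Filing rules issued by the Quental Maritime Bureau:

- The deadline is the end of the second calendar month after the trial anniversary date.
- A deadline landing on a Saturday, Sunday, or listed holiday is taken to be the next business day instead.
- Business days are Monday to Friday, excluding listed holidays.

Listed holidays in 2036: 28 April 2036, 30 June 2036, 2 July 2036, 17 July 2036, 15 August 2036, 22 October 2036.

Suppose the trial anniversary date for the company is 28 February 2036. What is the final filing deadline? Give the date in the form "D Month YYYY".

2 months after 28 February 2036 falls in April 2036; the last day of that month is 30 April 2036.
30 April 2036 (Wednesday) is already a business day.
Final deadline: 30 April 2036.

30 April 2036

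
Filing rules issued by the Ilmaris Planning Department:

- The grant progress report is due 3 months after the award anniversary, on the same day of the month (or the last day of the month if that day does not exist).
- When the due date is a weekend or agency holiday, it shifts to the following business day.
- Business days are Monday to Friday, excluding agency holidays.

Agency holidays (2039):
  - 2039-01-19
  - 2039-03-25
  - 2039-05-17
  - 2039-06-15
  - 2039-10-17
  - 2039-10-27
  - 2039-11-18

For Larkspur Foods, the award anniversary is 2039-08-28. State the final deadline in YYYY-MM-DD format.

Moving 3 months forward from 2039-08-28 on the corresponding day gives 2039-11-28.
2039-11-28 is a Monday and not a listed holiday, so it stands.
The final due date is 2039-11-28.

2039-11-28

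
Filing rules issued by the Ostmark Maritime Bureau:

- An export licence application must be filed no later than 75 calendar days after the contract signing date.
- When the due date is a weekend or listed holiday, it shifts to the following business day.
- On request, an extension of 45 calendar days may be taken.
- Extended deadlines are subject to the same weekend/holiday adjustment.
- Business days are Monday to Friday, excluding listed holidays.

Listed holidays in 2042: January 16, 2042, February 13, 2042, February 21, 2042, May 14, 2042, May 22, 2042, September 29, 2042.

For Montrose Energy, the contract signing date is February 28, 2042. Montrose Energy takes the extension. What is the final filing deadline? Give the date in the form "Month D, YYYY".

June 30, 2042

From February 28, 2042, 75 calendar days later is May 14, 2042.
May 14, 2042 falls on a listed holiday. Rolling to the next business day gives May 15, 2042, a Thursday.
With the 45-day extension, May 15, 2042 becomes June 29, 2042.
Because June 29, 2042 is a Sunday, the deadline becomes June 30, 2042 (Monday).
The final due date is June 30, 2042.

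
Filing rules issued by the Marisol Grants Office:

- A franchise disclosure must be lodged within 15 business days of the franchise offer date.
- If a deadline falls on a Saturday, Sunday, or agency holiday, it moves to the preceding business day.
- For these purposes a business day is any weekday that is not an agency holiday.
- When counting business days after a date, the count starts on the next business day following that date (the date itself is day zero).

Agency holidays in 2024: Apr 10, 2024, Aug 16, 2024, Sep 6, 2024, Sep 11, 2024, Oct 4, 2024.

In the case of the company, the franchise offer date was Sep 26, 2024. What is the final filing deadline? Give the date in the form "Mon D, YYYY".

Oct 18, 2024

Counting 15 business days after Sep 26, 2024 (skipping weekends and listed holidays) reaches Oct 18, 2024.
Since Oct 18, 2024 is a Friday and not a holiday, the date is unchanged.
So the filing is due Oct 18, 2024.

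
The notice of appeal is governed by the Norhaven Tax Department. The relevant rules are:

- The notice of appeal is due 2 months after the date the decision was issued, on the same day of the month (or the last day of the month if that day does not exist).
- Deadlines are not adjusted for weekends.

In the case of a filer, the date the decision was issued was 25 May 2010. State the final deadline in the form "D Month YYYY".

25 July 2010

2 months from 25 May 2010 is 25 July 2010.
25 July 2010 is a Sunday; no weekend or holiday adjustment applies.
So the filing is due 25 July 2010.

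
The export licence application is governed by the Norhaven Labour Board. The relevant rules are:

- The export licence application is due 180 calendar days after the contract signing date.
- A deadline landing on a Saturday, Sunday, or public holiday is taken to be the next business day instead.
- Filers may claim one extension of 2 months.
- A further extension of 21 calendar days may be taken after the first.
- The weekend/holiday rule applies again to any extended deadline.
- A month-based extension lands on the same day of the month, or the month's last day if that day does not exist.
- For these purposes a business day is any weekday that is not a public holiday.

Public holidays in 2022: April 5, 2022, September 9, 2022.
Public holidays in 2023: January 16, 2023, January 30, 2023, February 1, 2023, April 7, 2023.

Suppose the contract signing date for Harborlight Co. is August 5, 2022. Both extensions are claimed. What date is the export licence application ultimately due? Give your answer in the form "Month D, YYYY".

Adding 180 calendar days to August 5, 2022 gives February 1, 2023.
Because February 1, 2023 is a listed holiday, the deadline becomes February 2, 2023 (Thursday).
Add 2 months to February 2, 2023: April 2, 2023.
April 2, 2023 is a Sunday, so it moves to the next business day, April 3, 2023 (Monday).
With the 21-day extension, April 3, 2023 becomes April 24, 2023.
Since April 24, 2023 is a Monday and not a holiday, the date is unchanged.
The final due date is April 24, 2023.

April 24, 2023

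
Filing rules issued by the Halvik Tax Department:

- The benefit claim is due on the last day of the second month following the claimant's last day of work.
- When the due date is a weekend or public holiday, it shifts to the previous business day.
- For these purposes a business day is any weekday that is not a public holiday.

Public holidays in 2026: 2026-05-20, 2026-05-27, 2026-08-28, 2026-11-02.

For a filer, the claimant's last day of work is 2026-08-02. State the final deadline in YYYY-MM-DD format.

2026-10-30

2 months after 2026-08-02 falls in October 2026; the last day of that month is 2026-10-31.
2026-10-31 falls on a Saturday. Rolling to the preceding business day gives 2026-10-30, a Friday.
The final due date is 2026-10-30.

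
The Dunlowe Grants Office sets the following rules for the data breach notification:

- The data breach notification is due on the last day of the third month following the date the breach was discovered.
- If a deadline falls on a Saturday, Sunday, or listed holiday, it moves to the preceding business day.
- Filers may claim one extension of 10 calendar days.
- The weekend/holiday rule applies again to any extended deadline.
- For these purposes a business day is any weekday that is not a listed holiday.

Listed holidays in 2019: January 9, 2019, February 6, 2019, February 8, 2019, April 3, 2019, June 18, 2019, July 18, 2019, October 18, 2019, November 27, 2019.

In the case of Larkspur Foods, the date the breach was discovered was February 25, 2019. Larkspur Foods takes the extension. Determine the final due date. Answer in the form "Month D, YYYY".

3 months after February 25, 2019 falls in May 2019; the last day of that month is May 31, 2019.
May 31, 2019 is a Friday and not a listed holiday, so it stands.
With the 10-day extension, May 31, 2019 becomes June 10, 2019.
June 10, 2019 falls on a Monday, which is a business day, so no adjustment is needed.
The final due date is June 10, 2019.

June 10, 2019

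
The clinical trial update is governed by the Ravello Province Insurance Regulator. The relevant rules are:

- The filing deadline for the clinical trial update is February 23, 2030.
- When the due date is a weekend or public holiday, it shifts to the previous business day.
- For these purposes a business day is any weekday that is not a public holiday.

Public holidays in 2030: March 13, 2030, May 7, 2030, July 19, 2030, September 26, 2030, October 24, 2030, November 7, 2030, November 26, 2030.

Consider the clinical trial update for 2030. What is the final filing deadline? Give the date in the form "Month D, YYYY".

February 22, 2030

The statutory due date is February 23, 2030.
February 23, 2030 is a Saturday, so it moves to the preceding business day, February 22, 2030 (Friday).
The final due date is February 22, 2030.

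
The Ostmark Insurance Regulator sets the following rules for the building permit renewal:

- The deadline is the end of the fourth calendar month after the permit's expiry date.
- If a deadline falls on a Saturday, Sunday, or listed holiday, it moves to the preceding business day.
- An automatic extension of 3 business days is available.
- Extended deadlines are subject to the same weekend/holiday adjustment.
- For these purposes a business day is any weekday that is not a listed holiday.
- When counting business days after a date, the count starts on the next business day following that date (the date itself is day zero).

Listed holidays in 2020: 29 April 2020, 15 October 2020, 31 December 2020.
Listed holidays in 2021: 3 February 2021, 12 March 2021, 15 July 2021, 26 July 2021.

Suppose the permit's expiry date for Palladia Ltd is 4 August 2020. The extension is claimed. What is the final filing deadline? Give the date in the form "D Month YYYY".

4 months after 4 August 2020 falls in December 2020; the last day of that month is 31 December 2020.
31 December 2020 is a listed holiday; the preceding business day is 30 December 2020 (Wednesday).
The 3-business-day extension runs from 30 December 2020 to 5 January 2021.
5 January 2021 falls on a Tuesday, which is a business day, so no adjustment is needed.
Final deadline: 5 January 2021.

5 January 2021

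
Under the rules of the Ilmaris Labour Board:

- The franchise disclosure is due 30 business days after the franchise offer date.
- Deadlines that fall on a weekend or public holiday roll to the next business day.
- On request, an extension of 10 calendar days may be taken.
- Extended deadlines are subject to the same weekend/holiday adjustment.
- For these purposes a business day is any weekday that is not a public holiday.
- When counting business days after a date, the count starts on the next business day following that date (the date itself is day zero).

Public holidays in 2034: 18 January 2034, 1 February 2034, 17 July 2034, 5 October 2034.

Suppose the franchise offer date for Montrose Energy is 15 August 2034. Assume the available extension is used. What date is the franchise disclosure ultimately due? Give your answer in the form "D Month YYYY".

6 October 2034

Starting the day after 15 August 2034 and counting 30 business days lands on 26 September 2034.
26 September 2034 is a Tuesday and not a listed holiday, so it stands.
Applying the 10-calendar-day extension: 26 September 2034 + 10 days = 6 October 2034.
6 October 2034 is a Friday and not a listed holiday, so it stands.
Deadline: 6 October 2034.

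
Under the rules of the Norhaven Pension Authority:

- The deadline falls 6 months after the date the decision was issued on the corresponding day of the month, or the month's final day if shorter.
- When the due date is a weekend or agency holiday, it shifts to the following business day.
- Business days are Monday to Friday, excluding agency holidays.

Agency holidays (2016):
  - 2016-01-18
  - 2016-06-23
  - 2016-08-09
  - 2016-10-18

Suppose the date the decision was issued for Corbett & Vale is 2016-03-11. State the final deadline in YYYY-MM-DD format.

6 months from 2016-03-11 is 2016-09-11.
Because 2016-09-11 is a Sunday, the deadline becomes 2016-09-12 (Monday).
Final deadline: 2016-09-12.

2016-09-12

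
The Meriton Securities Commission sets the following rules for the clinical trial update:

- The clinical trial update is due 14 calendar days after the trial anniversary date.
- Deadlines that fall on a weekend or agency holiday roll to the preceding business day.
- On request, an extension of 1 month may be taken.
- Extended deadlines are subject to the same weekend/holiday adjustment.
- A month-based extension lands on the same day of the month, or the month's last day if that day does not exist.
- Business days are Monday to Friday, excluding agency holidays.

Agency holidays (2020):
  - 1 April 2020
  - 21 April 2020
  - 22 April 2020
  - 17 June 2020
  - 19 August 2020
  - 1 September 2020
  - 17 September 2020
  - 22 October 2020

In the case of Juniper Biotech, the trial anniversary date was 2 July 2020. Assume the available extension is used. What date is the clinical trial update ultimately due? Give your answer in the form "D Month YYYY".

14 August 2020

Trigger date 2 July 2020 + 14 calendar days = 16 July 2020.
Since 16 July 2020 is a Thursday and not a holiday, the date is unchanged.
Applying the 1 month extension: 1 month after 16 July 2020 is 16 August 2020.
16 August 2020 falls on a Sunday. Rolling to the preceding business day gives 14 August 2020, a Friday.
Final deadline: 14 August 2020.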